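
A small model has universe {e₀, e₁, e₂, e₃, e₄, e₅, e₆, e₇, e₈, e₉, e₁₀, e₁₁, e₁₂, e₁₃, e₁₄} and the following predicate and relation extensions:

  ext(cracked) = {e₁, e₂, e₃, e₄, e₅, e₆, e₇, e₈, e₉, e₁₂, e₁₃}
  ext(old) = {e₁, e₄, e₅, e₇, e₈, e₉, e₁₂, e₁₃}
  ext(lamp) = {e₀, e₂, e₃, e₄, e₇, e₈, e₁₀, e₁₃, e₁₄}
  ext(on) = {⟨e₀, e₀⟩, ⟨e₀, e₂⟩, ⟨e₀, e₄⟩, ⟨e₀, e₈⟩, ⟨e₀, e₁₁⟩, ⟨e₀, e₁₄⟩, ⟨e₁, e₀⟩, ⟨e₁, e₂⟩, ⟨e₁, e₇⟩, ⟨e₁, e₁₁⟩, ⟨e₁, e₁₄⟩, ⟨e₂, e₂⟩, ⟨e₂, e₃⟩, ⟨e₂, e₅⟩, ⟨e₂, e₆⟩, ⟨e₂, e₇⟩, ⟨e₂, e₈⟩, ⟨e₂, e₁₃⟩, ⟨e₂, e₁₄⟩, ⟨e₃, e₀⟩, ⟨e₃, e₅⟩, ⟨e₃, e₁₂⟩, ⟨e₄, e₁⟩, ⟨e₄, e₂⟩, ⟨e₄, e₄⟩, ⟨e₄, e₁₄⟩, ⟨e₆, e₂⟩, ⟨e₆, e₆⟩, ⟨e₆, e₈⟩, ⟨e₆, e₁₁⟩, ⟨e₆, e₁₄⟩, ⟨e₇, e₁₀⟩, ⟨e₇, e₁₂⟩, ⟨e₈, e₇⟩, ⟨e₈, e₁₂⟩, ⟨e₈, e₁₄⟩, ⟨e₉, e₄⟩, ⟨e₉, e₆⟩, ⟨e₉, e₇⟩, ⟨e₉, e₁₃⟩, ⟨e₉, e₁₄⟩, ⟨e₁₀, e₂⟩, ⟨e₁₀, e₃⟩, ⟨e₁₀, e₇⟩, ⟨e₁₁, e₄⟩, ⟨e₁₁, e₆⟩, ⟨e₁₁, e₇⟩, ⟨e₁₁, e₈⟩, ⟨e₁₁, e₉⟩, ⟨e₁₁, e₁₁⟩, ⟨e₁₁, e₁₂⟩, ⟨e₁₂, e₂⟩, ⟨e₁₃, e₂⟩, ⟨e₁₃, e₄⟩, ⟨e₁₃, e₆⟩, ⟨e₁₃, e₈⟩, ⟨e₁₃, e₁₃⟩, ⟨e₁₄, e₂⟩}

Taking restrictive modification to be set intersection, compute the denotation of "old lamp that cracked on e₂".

⟦that cracked⟧ = ⟦cracked⟧ = {e₁, e₂, e₃, e₄, e₅, e₆, e₇, e₈, e₉, e₁₂, e₁₃}
⟦on e₂⟧ = {x : ⟨x, e₂⟩ ∈ ⟦on⟧} = {e₀, e₁, e₂, e₄, e₆, e₁₀, e₁₂, e₁₃, e₁₄}
⟦lamp⟧ = {e₀, e₂, e₃, e₄, e₇, e₈, e₁₀, e₁₃, e₁₄}
… ∩ ⟦that cracked⟧ = {e₀, e₂, e₃, e₄, e₇, e₈, e₁₀, e₁₃, e₁₄} ∩ {e₁, e₂, e₃, e₄, e₅, e₆, e₇, e₈, e₉, e₁₂, e₁₃} = {e₂, e₃, e₄, e₇, e₈, e₁₃}
… ∩ ⟦on e₂⟧ = {e₂, e₃, e₄, e₇, e₈, e₁₃} ∩ {e₀, e₁, e₂, e₄, e₆, e₁₀, e₁₂, e₁₃, e₁₄} = {e₂, e₄, e₁₃}
… ∩ ⟦old⟧ = {e₂, e₄, e₁₃} ∩ {e₁, e₄, e₅, e₇, e₈, e₉, e₁₂, e₁₃} = {e₄, e₁₃}
So ⟦old lamp that cracked on e₂⟧ = {e₄, e₁₃}.

{e₄, e₁₃}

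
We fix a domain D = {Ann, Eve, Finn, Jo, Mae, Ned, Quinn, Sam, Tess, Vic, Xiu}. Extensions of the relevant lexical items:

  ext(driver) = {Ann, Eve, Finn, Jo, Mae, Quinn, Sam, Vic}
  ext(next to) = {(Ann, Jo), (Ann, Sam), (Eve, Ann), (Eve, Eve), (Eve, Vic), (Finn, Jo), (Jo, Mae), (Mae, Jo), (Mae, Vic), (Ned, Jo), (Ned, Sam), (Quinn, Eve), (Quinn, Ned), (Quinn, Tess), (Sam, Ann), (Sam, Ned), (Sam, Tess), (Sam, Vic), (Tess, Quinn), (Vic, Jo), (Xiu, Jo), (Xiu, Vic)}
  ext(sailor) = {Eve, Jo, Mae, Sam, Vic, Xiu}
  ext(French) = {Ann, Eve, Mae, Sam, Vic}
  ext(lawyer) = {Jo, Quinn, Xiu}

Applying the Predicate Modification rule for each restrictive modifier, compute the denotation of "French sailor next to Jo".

{Mae, Vic}

⟦next to Jo⟧ = {x : ⟨x, Jo⟩ ∈ ⟦next to⟧} = {Ann, Finn, Mae, Ned, Vic, Xiu}
⟦sailor⟧ = {Eve, Jo, Mae, Sam, Vic, Xiu}
… ∩ ⟦next to Jo⟧ = {Eve, Jo, Mae, Sam, Vic, Xiu} ∩ {Ann, Finn, Mae, Ned, Vic, Xiu} = {Mae, Vic, Xiu}
… ∩ ⟦French⟧ = {Mae, Vic, Xiu} ∩ {Ann, Eve, Mae, Sam, Vic} = {Mae, Vic}
So ⟦French sailor next to Jo⟧ = {Mae, Vic}.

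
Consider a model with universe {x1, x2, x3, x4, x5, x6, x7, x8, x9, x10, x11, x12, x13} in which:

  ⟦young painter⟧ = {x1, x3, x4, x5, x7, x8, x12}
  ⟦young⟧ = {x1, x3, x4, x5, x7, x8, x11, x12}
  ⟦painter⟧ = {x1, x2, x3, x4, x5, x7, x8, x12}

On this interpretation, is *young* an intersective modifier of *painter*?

⟦young⟧ ∩ ⟦painter⟧ = {x1, x3, x4, x5, x7, x8, x11, x12} ∩ {x1, x2, x3, x4, x5, x7, x8, x12} = {x1, x3, x4, x5, x7, x8, x12}
Observed ⟦young painter⟧ = {x1, x3, x4, x5, x7, x8, x12}.
These coincide, so the modifier is intersective here.

yes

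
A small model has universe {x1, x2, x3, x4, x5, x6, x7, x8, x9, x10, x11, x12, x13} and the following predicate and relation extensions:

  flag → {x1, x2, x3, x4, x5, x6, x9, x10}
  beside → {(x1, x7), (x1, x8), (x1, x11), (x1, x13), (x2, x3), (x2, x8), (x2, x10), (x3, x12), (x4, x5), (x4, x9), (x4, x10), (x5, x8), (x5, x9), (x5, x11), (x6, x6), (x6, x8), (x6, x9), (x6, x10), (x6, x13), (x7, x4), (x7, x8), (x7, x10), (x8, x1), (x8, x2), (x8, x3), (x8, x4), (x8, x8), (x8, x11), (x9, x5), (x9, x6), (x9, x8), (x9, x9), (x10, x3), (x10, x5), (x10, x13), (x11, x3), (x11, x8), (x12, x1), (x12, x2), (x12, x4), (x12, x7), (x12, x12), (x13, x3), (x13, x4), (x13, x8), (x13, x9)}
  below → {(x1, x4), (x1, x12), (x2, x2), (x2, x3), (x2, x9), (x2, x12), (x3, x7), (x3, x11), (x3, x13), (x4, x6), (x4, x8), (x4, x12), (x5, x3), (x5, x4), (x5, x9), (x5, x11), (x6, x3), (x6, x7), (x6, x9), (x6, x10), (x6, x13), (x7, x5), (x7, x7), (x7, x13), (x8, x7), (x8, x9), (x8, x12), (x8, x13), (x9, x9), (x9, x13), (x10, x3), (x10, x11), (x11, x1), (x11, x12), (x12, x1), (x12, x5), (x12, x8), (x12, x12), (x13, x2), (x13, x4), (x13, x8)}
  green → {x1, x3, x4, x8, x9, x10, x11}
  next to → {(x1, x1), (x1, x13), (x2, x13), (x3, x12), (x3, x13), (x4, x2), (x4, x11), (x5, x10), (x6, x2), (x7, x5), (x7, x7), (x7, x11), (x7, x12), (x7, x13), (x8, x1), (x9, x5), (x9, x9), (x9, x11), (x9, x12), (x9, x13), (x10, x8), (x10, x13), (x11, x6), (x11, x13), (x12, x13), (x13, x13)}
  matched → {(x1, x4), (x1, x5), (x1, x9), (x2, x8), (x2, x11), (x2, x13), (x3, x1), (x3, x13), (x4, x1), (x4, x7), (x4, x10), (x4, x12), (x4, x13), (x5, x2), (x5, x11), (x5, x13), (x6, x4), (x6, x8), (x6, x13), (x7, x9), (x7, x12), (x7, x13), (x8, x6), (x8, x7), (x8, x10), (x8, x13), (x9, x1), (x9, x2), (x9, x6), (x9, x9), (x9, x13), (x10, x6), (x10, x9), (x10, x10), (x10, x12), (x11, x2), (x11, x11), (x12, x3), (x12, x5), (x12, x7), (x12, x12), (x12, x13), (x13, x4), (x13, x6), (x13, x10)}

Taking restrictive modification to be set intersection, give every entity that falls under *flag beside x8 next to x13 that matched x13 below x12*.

{x2}

⟦beside x8⟧ = {x : ⟨x, x8⟩ ∈ ⟦beside⟧} = {x1, x2, x5, x6, x7, x8, x9, x11, x13}
⟦next to x13⟧ = {x : ⟨x, x13⟩ ∈ ⟦next to⟧} = {x1, x2, x3, x7, x9, x10, x11, x12, x13}
⟦that matched x13⟧ = {x : ⟨x, x13⟩ ∈ ⟦matched⟧} = {x2, x3, x4, x5, x6, x7, x8, x9, x12}
⟦below x12⟧ = {x : ⟨x, x12⟩ ∈ ⟦below⟧} = {x1, x2, x4, x8, x11, x12}
⟦flag⟧ = {x1, x2, x3, x4, x5, x6, x9, x10}
… ∩ ⟦beside x8⟧ = {x1, x2, x3, x4, x5, x6, x9, x10} ∩ {x1, x2, x5, x6, x7, x8, x9, x11, x13} = {x1, x2, x5, x6, x9}
… ∩ ⟦next to x13⟧ = {x1, x2, x5, x6, x9} ∩ {x1, x2, x3, x7, x9, x10, x11, x12, x13} = {x1, x2, x9}
… ∩ ⟦that matched x13⟧ = {x1, x2, x9} ∩ {x2, x3, x4, x5, x6, x7, x8, x9, x12} = {x2, x9}
… ∩ ⟦below x12⟧ = {x2, x9} ∩ {x1, x2, x4, x8, x11, x12} = {x2}
So ⟦flag beside x8 next to x13 that matched x13 below x12⟧ = {x2}.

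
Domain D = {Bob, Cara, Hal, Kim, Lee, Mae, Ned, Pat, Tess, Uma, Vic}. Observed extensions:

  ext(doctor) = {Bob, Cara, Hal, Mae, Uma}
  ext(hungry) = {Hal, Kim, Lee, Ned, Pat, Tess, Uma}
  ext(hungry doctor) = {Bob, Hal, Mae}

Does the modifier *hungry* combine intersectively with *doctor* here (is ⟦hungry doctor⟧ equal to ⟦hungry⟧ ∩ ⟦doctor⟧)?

no

⟦hungry⟧ ∩ ⟦doctor⟧ = {Hal, Kim, Lee, Ned, Pat, Tess, Uma} ∩ {Bob, Cara, Hal, Mae, Uma} = {Hal, Uma}
Observed ⟦hungry doctor⟧ = {Bob, Hal, Mae}.
These differ, so the modifier is not intersective in this model.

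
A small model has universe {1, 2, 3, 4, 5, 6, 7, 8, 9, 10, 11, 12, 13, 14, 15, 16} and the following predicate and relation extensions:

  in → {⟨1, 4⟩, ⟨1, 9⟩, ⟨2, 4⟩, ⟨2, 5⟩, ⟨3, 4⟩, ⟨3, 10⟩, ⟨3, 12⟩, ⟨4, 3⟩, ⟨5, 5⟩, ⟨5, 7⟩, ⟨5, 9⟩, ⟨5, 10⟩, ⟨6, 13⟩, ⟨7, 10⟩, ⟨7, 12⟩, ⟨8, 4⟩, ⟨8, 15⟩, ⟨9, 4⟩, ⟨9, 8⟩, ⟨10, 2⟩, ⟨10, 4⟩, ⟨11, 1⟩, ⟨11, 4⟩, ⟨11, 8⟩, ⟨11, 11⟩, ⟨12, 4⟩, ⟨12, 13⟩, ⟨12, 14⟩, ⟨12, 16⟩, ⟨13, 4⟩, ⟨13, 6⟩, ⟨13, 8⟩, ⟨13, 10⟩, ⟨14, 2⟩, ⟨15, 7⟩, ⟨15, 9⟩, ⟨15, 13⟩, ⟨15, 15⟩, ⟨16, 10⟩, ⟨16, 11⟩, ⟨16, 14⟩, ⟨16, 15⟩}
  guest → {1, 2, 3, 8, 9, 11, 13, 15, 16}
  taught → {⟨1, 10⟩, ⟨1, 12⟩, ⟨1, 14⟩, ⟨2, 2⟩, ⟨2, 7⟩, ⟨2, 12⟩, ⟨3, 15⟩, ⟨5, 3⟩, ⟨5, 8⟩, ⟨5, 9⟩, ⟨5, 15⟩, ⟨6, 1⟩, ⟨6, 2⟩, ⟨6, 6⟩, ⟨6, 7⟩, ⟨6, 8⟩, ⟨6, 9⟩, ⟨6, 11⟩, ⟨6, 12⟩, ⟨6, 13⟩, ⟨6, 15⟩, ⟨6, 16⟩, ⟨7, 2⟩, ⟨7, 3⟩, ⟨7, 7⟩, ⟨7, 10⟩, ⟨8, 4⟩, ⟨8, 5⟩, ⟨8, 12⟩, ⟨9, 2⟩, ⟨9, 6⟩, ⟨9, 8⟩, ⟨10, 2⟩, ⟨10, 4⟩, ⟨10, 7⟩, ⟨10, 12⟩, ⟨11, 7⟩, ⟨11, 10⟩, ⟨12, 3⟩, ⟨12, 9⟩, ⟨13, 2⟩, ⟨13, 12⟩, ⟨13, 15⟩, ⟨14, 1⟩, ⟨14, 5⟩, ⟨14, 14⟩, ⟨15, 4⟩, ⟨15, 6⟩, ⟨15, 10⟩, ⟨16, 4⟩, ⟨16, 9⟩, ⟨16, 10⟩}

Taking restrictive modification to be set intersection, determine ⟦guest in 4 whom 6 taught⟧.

⟦in 4⟧ = {x : ⟨x, 4⟩ ∈ ⟦in⟧} = {1, 2, 3, 8, 9, 10, 11, 12, 13}
⟦whom 6 taught⟧ = {x : ⟨6, x⟩ ∈ ⟦taught⟧} = {1, 2, 6, 7, 8, 9, 11, 12, 13, 15, 16}
⟦guest⟧ = {1, 2, 3, 8, 9, 11, 13, 15, 16}
… ∩ ⟦in 4⟧ = {1, 2, 3, 8, 9, 11, 13, 15, 16} ∩ {1, 2, 3, 8, 9, 10, 11, 12, 13} = {1, 2, 3, 8, 9, 11, 13}
… ∩ ⟦whom 6 taught⟧ = {1, 2, 3, 8, 9, 11, 13} ∩ {1, 2, 6, 7, 8, 9, 11, 12, 13, 15, 16} = {1, 2, 8, 9, 11, 13}
So ⟦guest in 4 whom 6 taught⟧ = {1, 2, 8, 9, 11, 13}.

{1, 2, 8, 9, 11, 13}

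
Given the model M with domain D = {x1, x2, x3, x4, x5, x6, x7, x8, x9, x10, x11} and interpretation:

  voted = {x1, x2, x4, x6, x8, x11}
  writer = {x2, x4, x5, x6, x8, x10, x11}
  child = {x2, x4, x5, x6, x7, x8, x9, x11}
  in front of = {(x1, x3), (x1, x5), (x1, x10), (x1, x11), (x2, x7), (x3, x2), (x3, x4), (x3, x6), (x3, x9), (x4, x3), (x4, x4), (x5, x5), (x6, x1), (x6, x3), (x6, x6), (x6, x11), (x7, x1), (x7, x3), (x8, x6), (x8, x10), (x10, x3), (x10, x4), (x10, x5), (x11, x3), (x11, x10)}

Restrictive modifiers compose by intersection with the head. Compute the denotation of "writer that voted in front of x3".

{x4, x6, x11}

⟦that voted⟧ = ⟦voted⟧ = {x1, x2, x4, x6, x8, x11}
⟦in front of x3⟧ = {x : ⟨x, x3⟩ ∈ ⟦in front of⟧} = {x1, x4, x6, x7, x10, x11}
⟦writer⟧ = {x2, x4, x5, x6, x8, x10, x11}
… ∩ ⟦that voted⟧ = {x2, x4, x5, x6, x8, x10, x11} ∩ {x1, x2, x4, x6, x8, x11} = {x2, x4, x6, x8, x11}
… ∩ ⟦in front of x3⟧ = {x2, x4, x6, x8, x11} ∩ {x1, x4, x6, x7, x10, x11} = {x4, x6, x11}
So ⟦writer that voted in front of x3⟧ = {x4, x6, x11}.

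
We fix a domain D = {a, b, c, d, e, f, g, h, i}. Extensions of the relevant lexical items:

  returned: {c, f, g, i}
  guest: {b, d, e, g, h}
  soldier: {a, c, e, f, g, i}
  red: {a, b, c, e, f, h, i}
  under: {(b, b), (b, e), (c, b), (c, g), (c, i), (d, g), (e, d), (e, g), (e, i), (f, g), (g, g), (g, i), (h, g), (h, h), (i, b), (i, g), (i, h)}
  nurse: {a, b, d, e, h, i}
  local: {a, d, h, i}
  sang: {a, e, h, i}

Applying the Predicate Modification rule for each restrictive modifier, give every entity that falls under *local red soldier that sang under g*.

⟦that sang⟧ = ⟦sang⟧ = {a, e, h, i}
⟦under g⟧ = {x : ⟨x, g⟩ ∈ ⟦under⟧} = {c, d, e, f, g, h, i}
⟦soldier⟧ = {a, c, e, f, g, i}
… ∩ ⟦that sang⟧ = {a, c, e, f, g, i} ∩ {a, e, h, i} = {a, e, i}
… ∩ ⟦under g⟧ = {a, e, i} ∩ {c, d, e, f, g, h, i} = {e, i}
… ∩ ⟦local⟧ = {e, i} ∩ {a, d, h, i} = {i}
… ∩ ⟦red⟧ = {i} ∩ {a, b, c, e, f, h, i} = {i}
So ⟦local red soldier that sang under g⟧ = {i}.

{i}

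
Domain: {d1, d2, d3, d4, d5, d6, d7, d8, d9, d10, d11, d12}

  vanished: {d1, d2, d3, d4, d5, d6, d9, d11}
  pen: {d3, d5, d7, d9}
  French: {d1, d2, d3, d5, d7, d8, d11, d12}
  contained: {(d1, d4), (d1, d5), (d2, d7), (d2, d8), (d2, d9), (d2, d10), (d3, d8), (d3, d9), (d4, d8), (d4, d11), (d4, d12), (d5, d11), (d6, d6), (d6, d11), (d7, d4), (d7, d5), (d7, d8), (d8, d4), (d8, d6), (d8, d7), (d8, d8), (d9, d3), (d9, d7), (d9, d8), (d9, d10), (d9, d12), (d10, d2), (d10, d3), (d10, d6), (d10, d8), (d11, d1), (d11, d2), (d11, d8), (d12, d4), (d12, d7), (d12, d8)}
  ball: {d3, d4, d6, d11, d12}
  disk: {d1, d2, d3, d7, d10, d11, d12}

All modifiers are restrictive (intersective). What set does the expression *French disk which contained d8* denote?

{d2, d3, d7, d11, d12}

⟦which contained d8⟧ = {x : ⟨x, d8⟩ ∈ ⟦contained⟧} = {d2, d3, d4, d7, d8, d9, d10, d11, d12}
⟦disk⟧ = {d1, d2, d3, d7, d10, d11, d12}
… ∩ ⟦which contained d8⟧ = {d1, d2, d3, d7, d10, d11, d12} ∩ {d2, d3, d4, d7, d8, d9, d10, d11, d12} = {d2, d3, d7, d10, d11, d12}
… ∩ ⟦French⟧ = {d2, d3, d7, d10, d11, d12} ∩ {d1, d2, d3, d5, d7, d8, d11, d12} = {d2, d3, d7, d11, d12}
So ⟦French disk which contained d8⟧ = {d2, d3, d7, d11, d12}.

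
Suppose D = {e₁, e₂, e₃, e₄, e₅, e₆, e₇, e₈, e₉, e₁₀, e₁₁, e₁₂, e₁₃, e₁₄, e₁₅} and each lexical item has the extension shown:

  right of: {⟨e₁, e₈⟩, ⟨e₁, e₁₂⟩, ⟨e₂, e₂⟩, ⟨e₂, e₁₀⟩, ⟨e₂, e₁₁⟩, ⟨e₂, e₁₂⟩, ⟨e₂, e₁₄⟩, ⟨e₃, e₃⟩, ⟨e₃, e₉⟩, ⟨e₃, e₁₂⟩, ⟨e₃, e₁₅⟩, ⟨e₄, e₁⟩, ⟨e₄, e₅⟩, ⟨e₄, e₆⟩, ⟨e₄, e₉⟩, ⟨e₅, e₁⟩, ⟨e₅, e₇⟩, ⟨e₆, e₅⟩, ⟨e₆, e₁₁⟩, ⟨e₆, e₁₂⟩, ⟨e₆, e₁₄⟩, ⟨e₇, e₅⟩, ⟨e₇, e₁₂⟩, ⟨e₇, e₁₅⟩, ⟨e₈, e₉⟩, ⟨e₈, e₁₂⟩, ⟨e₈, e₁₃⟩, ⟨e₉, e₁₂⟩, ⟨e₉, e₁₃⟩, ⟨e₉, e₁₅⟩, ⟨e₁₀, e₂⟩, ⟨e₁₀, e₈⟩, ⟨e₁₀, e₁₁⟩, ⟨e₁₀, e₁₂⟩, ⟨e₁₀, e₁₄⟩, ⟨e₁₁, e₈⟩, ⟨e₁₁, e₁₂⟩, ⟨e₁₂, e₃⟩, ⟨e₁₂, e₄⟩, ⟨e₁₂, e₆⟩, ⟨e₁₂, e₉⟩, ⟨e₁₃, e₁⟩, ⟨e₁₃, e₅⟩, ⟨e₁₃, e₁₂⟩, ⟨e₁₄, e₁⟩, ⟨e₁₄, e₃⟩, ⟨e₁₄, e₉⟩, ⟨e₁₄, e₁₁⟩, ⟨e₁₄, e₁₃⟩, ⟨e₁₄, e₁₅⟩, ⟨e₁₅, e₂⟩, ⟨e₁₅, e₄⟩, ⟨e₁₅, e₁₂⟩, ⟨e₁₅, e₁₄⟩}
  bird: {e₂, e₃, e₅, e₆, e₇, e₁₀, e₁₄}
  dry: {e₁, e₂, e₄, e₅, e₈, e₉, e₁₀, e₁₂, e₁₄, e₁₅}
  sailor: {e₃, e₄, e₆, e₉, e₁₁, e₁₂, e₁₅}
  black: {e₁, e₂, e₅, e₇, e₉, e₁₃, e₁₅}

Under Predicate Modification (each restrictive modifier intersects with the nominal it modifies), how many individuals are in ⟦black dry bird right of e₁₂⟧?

⟦right of e₁₂⟧ = {x : ⟨x, e₁₂⟩ ∈ ⟦right of⟧} = {e₁, e₂, e₃, e₆, e₇, e₈, e₉, e₁₀, e₁₁, e₁₃, e₁₅}
⟦bird⟧ = {e₂, e₃, e₅, e₆, e₇, e₁₀, e₁₄}
… ∩ ⟦right of e₁₂⟧ = {e₂, e₃, e₅, e₆, e₇, e₁₀, e₁₄} ∩ {e₁, e₂, e₃, e₆, e₇, e₈, e₉, e₁₀, e₁₁, e₁₃, e₁₅} = {e₂, e₃, e₆, e₇, e₁₀}
… ∩ ⟦black⟧ = {e₂, e₃, e₆, e₇, e₁₀} ∩ {e₁, e₂, e₅, e₇, e₉, e₁₃, e₁₅} = {e₂, e₇}
… ∩ ⟦dry⟧ = {e₂, e₇} ∩ {e₁, e₂, e₄, e₅, e₈, e₉, e₁₀, e₁₂, e₁₄, e₁₅} = {e₂}
⟦black dry bird right of e₁₂⟧ = {e₂}, so the cardinality is 1.

1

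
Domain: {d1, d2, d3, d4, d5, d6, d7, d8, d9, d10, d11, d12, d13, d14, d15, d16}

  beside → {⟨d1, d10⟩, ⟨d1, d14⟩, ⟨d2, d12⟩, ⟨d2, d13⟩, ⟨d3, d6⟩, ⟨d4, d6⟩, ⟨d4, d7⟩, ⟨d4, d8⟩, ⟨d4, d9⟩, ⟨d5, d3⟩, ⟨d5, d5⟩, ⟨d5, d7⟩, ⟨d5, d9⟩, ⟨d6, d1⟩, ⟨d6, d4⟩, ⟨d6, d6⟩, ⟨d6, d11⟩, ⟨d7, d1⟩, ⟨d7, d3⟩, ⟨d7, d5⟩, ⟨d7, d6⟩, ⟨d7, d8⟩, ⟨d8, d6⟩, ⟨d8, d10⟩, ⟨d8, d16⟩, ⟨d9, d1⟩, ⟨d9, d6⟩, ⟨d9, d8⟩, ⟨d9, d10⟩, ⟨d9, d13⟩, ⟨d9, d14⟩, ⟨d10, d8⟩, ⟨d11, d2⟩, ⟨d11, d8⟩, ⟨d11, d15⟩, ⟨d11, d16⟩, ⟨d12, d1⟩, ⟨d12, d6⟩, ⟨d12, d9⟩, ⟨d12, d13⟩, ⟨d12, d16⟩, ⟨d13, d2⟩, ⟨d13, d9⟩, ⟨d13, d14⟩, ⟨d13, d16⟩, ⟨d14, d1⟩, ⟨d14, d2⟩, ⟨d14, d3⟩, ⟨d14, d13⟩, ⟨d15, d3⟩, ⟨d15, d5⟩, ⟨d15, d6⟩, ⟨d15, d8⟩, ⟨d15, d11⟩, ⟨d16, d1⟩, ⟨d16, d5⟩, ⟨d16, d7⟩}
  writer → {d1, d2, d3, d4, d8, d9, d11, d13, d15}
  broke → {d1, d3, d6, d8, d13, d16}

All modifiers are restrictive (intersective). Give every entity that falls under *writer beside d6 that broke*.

{d3, d8}

⟦beside d6⟧ = {x : ⟨x, d6⟩ ∈ ⟦beside⟧} = {d3, d4, d6, d7, d8, d9, d12, d15}
⟦that broke⟧ = ⟦broke⟧ = {d1, d3, d6, d8, d13, d16}
⟦writer⟧ = {d1, d2, d3, d4, d8, d9, d11, d13, d15}
… ∩ ⟦beside d6⟧ = {d1, d2, d3, d4, d8, d9, d11, d13, d15} ∩ {d3, d4, d6, d7, d8, d9, d12, d15} = {d3, d4, d8, d9, d15}
… ∩ ⟦that broke⟧ = {d3, d4, d8, d9, d15} ∩ {d1, d3, d6, d8, d13, d16} = {d3, d8}
So ⟦writer beside d6 that broke⟧ = {d3, d8}.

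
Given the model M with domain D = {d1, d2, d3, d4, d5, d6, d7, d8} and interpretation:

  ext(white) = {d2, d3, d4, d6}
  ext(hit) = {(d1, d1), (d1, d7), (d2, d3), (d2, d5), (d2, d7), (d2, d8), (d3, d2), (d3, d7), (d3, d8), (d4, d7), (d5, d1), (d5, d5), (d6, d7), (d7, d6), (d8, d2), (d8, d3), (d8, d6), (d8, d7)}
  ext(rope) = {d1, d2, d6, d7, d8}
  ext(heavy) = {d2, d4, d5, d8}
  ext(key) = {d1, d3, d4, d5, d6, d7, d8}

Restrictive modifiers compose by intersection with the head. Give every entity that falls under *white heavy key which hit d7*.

{d4}

⟦which hit d7⟧ = {x : ⟨x, d7⟩ ∈ ⟦hit⟧} = {d1, d2, d3, d4, d6, d8}
⟦key⟧ = {d1, d3, d4, d5, d6, d7, d8}
… ∩ ⟦which hit d7⟧ = {d1, d3, d4, d5, d6, d7, d8} ∩ {d1, d2, d3, d4, d6, d8} = {d1, d3, d4, d6, d8}
… ∩ ⟦white⟧ = {d1, d3, d4, d6, d8} ∩ {d2, d3, d4, d6} = {d3, d4, d6}
… ∩ ⟦heavy⟧ = {d3, d4, d6} ∩ {d2, d4, d5, d8} = {d4}
So ⟦white heavy key which hit d7⟧ = {d4}.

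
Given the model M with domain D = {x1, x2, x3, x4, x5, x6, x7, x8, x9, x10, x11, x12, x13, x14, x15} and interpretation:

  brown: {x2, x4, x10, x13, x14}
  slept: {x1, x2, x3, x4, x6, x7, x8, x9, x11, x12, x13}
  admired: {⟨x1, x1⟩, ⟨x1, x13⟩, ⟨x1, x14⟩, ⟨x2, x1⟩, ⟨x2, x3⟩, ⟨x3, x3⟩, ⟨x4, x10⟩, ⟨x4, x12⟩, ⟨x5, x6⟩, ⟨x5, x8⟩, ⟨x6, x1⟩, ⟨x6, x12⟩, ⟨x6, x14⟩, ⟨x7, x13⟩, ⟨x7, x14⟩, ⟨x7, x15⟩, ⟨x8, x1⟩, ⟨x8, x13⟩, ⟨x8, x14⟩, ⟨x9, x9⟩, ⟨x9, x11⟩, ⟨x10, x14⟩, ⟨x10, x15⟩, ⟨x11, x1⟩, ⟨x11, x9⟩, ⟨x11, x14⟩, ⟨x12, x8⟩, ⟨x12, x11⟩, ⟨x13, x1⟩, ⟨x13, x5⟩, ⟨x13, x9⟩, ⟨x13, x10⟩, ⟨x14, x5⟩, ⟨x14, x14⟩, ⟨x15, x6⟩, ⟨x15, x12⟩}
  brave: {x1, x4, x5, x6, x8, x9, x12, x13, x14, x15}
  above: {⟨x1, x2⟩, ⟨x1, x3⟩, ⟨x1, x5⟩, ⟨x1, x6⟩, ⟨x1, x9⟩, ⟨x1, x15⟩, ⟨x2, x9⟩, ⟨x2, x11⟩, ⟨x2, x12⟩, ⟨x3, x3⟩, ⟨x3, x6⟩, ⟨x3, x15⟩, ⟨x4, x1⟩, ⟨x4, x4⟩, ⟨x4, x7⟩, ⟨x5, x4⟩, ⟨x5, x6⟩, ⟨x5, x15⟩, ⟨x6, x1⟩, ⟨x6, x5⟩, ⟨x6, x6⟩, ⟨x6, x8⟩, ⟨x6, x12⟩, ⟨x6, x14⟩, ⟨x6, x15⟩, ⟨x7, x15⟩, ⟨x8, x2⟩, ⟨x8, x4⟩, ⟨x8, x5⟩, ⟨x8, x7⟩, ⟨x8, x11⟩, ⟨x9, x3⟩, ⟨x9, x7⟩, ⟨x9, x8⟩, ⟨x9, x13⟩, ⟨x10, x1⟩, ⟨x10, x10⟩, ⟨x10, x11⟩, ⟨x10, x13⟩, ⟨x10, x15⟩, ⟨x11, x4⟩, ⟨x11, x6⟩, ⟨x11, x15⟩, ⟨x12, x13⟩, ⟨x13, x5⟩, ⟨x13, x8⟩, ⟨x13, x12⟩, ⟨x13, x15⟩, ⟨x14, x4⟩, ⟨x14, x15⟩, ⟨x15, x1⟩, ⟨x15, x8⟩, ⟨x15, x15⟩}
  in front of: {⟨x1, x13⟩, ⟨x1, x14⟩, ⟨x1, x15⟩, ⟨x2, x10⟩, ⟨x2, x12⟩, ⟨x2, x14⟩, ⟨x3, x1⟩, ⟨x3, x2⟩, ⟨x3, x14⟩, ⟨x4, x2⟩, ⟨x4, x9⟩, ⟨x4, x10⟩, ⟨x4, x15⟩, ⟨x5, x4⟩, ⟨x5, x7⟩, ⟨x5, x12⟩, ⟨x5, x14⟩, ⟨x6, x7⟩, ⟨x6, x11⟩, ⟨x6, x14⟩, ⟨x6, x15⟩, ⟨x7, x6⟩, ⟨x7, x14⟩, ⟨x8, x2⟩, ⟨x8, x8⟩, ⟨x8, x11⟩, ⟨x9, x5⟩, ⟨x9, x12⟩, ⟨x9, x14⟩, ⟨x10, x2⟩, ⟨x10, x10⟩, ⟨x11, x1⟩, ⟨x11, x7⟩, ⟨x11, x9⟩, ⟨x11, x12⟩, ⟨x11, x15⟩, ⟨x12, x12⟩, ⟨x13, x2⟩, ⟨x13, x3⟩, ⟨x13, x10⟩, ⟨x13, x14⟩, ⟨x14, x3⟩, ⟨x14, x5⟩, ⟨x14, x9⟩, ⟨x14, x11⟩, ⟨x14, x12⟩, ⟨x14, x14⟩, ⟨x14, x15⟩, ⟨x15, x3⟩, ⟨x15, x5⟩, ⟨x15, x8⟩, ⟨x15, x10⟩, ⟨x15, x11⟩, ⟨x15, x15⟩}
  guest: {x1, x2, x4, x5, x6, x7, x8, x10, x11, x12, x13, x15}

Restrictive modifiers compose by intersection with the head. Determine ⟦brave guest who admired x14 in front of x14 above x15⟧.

⟦who admired x14⟧ = {x : ⟨x, x14⟩ ∈ ⟦admired⟧} = {x1, x6, x7, x8, x10, x11, x14}
⟦in front of x14⟧ = {x : ⟨x, x14⟩ ∈ ⟦in front of⟧} = {x1, x2, x3, x5, x6, x7, x9, x13, x14}
⟦above x15⟧ = {x : ⟨x, x15⟩ ∈ ⟦above⟧} = {x1, x3, x5, x6, x7, x10, x11, x13, x14, x15}
⟦guest⟧ = {x1, x2, x4, x5, x6, x7, x8, x10, x11, x12, x13, x15}
… ∩ ⟦who admired x14⟧ = {x1, x2, x4, x5, x6, x7, x8, x10, x11, x12, x13, x15} ∩ {x1, x6, x7, x8, x10, x11, x14} = {x1, x6, x7, x8, x10, x11}
… ∩ ⟦in front of x14⟧ = {x1, x6, x7, x8, x10, x11} ∩ {x1, x2, x3, x5, x6, x7, x9, x13, x14} = {x1, x6, x7}
… ∩ ⟦above x15⟧ = {x1, x6, x7} ∩ {x1, x3, x5, x6, x7, x10, x11, x13, x14, x15} = {x1, x6, x7}
… ∩ ⟦brave⟧ = {x1, x6, x7} ∩ {x1, x4, x5, x6, x8, x9, x12, x13, x14, x15} = {x1, x6}
So ⟦brave guest who admired x14 in front of x14 above x15⟧ = {x1, x6}.

{x1, x6}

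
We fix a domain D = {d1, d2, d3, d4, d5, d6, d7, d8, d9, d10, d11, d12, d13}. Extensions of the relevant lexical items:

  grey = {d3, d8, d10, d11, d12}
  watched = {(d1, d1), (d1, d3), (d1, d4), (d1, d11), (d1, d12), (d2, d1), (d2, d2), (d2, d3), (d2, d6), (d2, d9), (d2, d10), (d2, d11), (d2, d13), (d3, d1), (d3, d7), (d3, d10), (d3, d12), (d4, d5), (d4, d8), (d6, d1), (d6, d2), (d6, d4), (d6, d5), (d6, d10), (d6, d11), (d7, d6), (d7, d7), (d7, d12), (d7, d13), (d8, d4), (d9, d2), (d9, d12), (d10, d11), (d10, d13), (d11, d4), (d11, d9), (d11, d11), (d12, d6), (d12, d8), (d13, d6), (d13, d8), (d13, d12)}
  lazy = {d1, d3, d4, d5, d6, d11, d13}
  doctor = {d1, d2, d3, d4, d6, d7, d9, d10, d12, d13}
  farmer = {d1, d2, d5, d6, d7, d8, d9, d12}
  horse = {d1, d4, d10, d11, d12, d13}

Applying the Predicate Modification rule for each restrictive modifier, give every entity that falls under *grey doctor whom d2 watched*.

⟦whom d2 watched⟧ = {x : ⟨d2, x⟩ ∈ ⟦watched⟧} = {d1, d2, d3, d6, d9, d10, d11, d13}
⟦doctor⟧ = {d1, d2, d3, d4, d6, d7, d9, d10, d12, d13}
… ∩ ⟦whom d2 watched⟧ = {d1, d2, d3, d4, d6, d7, d9, d10, d12, d13} ∩ {d1, d2, d3, d6, d9, d10, d11, d13} = {d1, d2, d3, d6, d9, d10, d13}
… ∩ ⟦grey⟧ = {d1, d2, d3, d6, d9, d10, d13} ∩ {d3, d8, d10, d11, d12} = {d3, d10}
So ⟦grey doctor whom d2 watched⟧ = {d3, d10}.

{d3, d10}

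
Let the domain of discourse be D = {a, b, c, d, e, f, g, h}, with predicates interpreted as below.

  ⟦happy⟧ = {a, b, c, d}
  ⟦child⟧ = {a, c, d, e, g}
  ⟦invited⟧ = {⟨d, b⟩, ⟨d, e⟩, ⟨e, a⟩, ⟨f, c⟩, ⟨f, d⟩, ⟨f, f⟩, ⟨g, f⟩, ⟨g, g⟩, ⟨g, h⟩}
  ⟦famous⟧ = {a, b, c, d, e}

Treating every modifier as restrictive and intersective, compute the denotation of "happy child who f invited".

{c, d}

⟦who f invited⟧ = {x : ⟨f, x⟩ ∈ ⟦invited⟧} = {c, d, f}
⟦child⟧ = {a, c, d, e, g}
… ∩ ⟦who f invited⟧ = {a, c, d, e, g} ∩ {c, d, f} = {c, d}
… ∩ ⟦happy⟧ = {c, d} ∩ {a, b, c, d} = {c, d}
So ⟦happy child who f invited⟧ = {c, d}.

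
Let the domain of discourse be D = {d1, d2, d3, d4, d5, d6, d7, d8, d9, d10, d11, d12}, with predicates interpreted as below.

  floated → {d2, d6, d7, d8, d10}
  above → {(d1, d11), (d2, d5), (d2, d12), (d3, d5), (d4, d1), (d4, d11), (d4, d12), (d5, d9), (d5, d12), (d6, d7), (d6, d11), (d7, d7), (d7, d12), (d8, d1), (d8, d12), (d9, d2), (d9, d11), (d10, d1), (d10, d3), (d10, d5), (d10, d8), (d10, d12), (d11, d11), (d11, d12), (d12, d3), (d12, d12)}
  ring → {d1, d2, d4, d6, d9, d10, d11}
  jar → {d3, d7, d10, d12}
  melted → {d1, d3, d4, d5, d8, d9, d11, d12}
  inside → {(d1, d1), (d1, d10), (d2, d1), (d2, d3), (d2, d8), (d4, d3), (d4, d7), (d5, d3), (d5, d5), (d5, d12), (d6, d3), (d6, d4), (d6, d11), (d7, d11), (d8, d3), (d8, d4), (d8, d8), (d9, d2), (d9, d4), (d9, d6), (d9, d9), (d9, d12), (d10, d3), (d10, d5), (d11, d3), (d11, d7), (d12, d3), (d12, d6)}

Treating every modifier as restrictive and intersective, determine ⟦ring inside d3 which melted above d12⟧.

⟦inside d3⟧ = {x : ⟨x, d3⟩ ∈ ⟦inside⟧} = {d2, d4, d5, d6, d8, d10, d11, d12}
⟦which melted⟧ = ⟦melted⟧ = {d1, d3, d4, d5, d8, d9, d11, d12}
⟦above d12⟧ = {x : ⟨x, d12⟩ ∈ ⟦above⟧} = {d2, d4, d5, d7, d8, d10, d11, d12}
⟦ring⟧ = {d1, d2, d4, d6, d9, d10, d11}
… ∩ ⟦inside d3⟧ = {d1, d2, d4, d6, d9, d10, d11} ∩ {d2, d4, d5, d6, d8, d10, d11, d12} = {d2, d4, d6, d10, d11}
… ∩ ⟦which melted⟧ = {d2, d4, d6, d10, d11} ∩ {d1, d3, d4, d5, d8, d9, d11, d12} = {d4, d11}
… ∩ ⟦above d12⟧ = {d4, d11} ∩ {d2, d4, d5, d7, d8, d10, d11, d12} = {d4, d11}
So ⟦ring inside d3 which melted above d12⟧ = {d4, d11}.

{d4, d11}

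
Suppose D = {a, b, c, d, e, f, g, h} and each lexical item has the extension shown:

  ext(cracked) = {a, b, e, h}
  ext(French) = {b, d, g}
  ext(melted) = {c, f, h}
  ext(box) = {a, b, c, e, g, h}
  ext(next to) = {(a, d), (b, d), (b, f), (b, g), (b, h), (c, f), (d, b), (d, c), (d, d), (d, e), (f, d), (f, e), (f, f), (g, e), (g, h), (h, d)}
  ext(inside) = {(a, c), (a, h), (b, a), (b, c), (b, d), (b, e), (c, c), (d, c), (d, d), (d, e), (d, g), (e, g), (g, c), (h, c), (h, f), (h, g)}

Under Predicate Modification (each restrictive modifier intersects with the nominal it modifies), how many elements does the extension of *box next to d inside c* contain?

⟦next to d⟧ = {x : ⟨x, d⟩ ∈ ⟦next to⟧} = {a, b, d, f, h}
⟦inside c⟧ = {x : ⟨x, c⟩ ∈ ⟦inside⟧} = {a, b, c, d, g, h}
⟦box⟧ = {a, b, c, e, g, h}
… ∩ ⟦next to d⟧ = {a, b, c, e, g, h} ∩ {a, b, d, f, h} = {a, b, h}
… ∩ ⟦inside c⟧ = {a, b, h} ∩ {a, b, c, d, g, h} = {a, b, h}
⟦box next to d inside c⟧ = {a, b, h}, so the cardinality is 3.

3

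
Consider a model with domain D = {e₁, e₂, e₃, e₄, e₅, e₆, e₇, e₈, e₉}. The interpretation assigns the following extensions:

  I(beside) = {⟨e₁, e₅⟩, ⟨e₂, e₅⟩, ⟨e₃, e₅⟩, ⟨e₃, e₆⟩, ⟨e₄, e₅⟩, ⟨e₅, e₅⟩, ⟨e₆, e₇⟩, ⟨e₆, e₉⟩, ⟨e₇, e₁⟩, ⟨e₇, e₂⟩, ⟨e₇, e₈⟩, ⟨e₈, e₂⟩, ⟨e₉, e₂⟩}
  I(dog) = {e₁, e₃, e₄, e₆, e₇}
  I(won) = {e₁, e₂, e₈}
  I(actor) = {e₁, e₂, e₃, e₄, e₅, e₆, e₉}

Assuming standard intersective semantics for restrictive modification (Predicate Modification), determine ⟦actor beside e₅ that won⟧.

⟦beside e₅⟧ = {x : ⟨x, e₅⟩ ∈ ⟦beside⟧} = {e₁, e₂, e₃, e₄, e₅}
⟦that won⟧ = ⟦won⟧ = {e₁, e₂, e₈}
⟦actor⟧ = {e₁, e₂, e₃, e₄, e₅, e₆, e₉}
… ∩ ⟦beside e₅⟧ = {e₁, e₂, e₃, e₄, e₅, e₆, e₉} ∩ {e₁, e₂, e₃, e₄, e₅} = {e₁, e₂, e₃, e₄, e₅}
… ∩ ⟦that won⟧ = {e₁, e₂, e₃, e₄, e₅} ∩ {e₁, e₂, e₈} = {e₁, e₂}
So ⟦actor beside e₅ that won⟧ = {e₁, e₂}.

{e₁, e₂}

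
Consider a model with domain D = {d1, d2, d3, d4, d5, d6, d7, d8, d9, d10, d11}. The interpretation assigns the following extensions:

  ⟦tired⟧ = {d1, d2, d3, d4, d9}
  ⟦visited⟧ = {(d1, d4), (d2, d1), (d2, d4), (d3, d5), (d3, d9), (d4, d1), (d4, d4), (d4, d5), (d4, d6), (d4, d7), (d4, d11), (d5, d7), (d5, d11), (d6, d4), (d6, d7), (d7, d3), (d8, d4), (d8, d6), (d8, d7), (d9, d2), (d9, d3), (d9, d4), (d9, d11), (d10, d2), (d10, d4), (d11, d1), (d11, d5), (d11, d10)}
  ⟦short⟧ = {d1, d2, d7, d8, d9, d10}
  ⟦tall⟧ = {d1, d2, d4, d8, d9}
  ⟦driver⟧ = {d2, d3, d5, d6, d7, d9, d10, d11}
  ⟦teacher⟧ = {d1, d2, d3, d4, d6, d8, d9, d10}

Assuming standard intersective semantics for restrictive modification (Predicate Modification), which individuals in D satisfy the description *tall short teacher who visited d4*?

⟦who visited d4⟧ = {x : ⟨x, d4⟩ ∈ ⟦visited⟧} = {d1, d2, d4, d6, d8, d9, d10}
⟦teacher⟧ = {d1, d2, d3, d4, d6, d8, d9, d10}
… ∩ ⟦who visited d4⟧ = {d1, d2, d3, d4, d6, d8, d9, d10} ∩ {d1, d2, d4, d6, d8, d9, d10} = {d1, d2, d4, d6, d8, d9, d10}
… ∩ ⟦tall⟧ = {d1, d2, d4, d6, d8, d9, d10} ∩ {d1, d2, d4, d8, d9} = {d1, d2, d4, d8, d9}
… ∩ ⟦short⟧ = {d1, d2, d4, d8, d9} ∩ {d1, d2, d7, d8, d9, d10} = {d1, d2, d8, d9}
So ⟦tall short teacher who visited d4⟧ = {d1, d2, d8, d9}.

{d1, d2, d8, d9}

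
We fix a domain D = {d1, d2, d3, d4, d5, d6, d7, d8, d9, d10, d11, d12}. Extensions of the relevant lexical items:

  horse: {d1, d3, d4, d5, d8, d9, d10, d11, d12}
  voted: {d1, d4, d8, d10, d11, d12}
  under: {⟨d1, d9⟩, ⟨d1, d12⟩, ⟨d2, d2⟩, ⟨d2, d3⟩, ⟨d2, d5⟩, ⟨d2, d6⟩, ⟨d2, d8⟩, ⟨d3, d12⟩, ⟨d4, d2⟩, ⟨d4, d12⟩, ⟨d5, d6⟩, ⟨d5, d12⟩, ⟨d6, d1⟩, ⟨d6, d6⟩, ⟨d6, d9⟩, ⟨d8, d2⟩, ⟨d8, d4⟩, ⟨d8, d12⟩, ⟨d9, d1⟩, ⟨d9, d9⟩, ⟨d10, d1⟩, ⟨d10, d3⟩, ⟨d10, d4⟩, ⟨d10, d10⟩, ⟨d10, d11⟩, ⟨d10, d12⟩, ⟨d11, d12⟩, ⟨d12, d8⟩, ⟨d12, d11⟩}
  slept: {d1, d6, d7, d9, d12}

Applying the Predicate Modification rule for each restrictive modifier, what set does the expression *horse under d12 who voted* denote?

⟦under d12⟧ = {x : ⟨x, d12⟩ ∈ ⟦under⟧} = {d1, d3, d4, d5, d8, d10, d11}
⟦who voted⟧ = ⟦voted⟧ = {d1, d4, d8, d10, d11, d12}
⟦horse⟧ = {d1, d3, d4, d5, d8, d9, d10, d11, d12}
… ∩ ⟦under d12⟧ = {d1, d3, d4, d5, d8, d9, d10, d11, d12} ∩ {d1, d3, d4, d5, d8, d10, d11} = {d1, d3, d4, d5, d8, d10, d11}
… ∩ ⟦who voted⟧ = {d1, d3, d4, d5, d8, d10, d11} ∩ {d1, d4, d8, d10, d11, d12} = {d1, d4, d8, d10, d11}
So ⟦horse under d12 who voted⟧ = {d1, d4, d8, d10, d11}.

{d1, d4, d8, d10, d11}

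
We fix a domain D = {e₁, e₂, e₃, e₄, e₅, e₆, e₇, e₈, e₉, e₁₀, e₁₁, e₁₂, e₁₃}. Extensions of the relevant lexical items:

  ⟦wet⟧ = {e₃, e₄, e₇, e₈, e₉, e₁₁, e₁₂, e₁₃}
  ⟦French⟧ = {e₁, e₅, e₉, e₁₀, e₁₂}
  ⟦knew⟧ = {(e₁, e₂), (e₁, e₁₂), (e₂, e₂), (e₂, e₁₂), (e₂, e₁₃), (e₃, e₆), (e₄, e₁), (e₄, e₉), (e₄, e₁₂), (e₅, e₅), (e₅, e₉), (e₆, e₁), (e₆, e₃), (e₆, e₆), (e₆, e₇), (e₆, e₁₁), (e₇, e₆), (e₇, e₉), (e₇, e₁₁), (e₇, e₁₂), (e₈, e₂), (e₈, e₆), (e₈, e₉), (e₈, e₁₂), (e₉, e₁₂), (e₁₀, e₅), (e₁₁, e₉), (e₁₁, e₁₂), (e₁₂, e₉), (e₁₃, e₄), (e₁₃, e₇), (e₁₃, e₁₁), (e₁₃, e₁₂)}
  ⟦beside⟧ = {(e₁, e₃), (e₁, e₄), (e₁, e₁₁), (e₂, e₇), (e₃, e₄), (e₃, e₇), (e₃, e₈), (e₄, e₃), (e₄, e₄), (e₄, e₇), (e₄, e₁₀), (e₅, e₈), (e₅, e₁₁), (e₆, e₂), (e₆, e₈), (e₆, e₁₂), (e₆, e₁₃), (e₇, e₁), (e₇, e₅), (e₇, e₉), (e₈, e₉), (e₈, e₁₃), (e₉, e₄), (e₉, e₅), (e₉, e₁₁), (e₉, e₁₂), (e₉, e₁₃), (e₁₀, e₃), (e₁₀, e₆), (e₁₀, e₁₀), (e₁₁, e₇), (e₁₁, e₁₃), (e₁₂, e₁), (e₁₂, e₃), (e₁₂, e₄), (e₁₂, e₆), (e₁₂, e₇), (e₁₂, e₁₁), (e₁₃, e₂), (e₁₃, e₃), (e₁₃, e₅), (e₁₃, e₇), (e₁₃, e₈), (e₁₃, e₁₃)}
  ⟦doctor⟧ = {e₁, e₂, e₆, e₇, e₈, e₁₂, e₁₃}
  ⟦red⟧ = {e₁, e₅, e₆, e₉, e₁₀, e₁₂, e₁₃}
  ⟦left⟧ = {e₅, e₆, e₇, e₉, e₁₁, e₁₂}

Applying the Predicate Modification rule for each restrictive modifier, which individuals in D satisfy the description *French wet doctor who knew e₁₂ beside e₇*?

{}

⟦who knew e₁₂⟧ = {x : ⟨x, e₁₂⟩ ∈ ⟦knew⟧} = {e₁, e₂, e₄, e₇, e₈, e₉, e₁₁, e₁₃}
⟦beside e₇⟧ = {x : ⟨x, e₇⟩ ∈ ⟦beside⟧} = {e₂, e₃, e₄, e₁₁, e₁₂, e₁₃}
⟦doctor⟧ = {e₁, e₂, e₆, e₇, e₈, e₁₂, e₁₃}
… ∩ ⟦who knew e₁₂⟧ = {e₁, e₂, e₆, e₇, e₈, e₁₂, e₁₃} ∩ {e₁, e₂, e₄, e₇, e₈, e₉, e₁₁, e₁₃} = {e₁, e₂, e₇, e₈, e₁₃}
… ∩ ⟦beside e₇⟧ = {e₁, e₂, e₇, e₈, e₁₃} ∩ {e₂, e₃, e₄, e₁₁, e₁₂, e₁₃} = {e₂, e₁₃}
… ∩ ⟦French⟧ = {e₂, e₁₃} ∩ {e₁, e₅, e₉, e₁₀, e₁₂} = ∅
… ∩ ⟦wet⟧ = ∅ ∩ {e₃, e₄, e₇, e₈, e₉, e₁₁, e₁₂, e₁₃} = ∅
So ⟦French wet doctor who knew e₁₂ beside e₇⟧ = {}.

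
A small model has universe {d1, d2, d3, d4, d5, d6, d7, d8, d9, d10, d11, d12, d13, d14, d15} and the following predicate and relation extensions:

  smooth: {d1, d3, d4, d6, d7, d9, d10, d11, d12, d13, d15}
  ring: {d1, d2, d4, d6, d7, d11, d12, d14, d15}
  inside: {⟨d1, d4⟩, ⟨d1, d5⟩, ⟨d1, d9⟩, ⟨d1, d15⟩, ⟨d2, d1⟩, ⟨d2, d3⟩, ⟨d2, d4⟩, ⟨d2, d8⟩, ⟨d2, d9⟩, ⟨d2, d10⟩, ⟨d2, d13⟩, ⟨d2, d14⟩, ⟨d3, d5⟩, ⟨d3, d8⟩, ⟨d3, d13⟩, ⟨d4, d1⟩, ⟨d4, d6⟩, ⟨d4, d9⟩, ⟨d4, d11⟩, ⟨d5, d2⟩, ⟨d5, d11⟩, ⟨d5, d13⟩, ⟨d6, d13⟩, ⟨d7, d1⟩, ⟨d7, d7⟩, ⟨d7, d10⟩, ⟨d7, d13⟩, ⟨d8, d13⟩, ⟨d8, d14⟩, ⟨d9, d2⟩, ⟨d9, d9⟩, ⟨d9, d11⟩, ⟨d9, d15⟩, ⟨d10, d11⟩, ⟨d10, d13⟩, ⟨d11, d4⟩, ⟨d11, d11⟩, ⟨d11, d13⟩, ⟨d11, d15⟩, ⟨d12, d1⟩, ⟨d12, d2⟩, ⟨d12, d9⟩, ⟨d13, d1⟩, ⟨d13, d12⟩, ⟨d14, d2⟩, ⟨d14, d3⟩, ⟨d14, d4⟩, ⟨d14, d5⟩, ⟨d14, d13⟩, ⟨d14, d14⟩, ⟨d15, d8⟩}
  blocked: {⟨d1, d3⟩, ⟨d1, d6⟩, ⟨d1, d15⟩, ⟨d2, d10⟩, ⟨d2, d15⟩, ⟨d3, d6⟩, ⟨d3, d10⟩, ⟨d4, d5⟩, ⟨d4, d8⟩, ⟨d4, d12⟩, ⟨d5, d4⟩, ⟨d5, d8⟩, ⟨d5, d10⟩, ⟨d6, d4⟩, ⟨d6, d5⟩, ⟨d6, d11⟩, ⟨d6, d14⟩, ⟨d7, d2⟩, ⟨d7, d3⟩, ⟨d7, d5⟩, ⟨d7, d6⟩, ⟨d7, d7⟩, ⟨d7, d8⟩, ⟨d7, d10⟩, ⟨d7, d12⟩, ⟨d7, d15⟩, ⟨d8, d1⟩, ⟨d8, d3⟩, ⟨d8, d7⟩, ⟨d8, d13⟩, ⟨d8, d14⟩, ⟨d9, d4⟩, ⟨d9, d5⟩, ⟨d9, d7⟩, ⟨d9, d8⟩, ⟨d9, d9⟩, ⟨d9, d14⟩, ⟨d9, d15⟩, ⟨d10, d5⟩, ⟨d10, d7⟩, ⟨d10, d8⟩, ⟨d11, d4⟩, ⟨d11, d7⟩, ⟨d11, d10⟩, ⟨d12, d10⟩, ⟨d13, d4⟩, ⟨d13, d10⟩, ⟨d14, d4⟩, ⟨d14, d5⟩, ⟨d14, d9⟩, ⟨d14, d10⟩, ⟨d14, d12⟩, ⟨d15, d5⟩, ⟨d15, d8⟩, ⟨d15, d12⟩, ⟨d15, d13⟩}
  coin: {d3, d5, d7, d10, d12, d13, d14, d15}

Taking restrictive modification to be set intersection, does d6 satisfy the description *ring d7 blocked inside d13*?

⟦d7 blocked⟧ = {x : ⟨d7, x⟩ ∈ ⟦blocked⟧} = {d2, d3, d5, d6, d7, d8, d10, d12, d15}
⟦inside d13⟧ = {x : ⟨x, d13⟩ ∈ ⟦inside⟧} = {d2, d3, d5, d6, d7, d8, d10, d11, d14}
⟦ring⟧ = {d1, d2, d4, d6, d7, d11, d12, d14, d15}
… ∩ ⟦d7 blocked⟧ = {d1, d2, d4, d6, d7, d11, d12, d14, d15} ∩ {d2, d3, d5, d6, d7, d8, d10, d12, d15} = {d2, d6, d7, d12, d15}
… ∩ ⟦inside d13⟧ = {d2, d6, d7, d12, d15} ∩ {d2, d3, d5, d6, d7, d8, d10, d11, d14} = {d2, d6, d7}
⟦ring d7 blocked inside d13⟧ = {d2, d6, d7}; d6 ∈ this set.

yes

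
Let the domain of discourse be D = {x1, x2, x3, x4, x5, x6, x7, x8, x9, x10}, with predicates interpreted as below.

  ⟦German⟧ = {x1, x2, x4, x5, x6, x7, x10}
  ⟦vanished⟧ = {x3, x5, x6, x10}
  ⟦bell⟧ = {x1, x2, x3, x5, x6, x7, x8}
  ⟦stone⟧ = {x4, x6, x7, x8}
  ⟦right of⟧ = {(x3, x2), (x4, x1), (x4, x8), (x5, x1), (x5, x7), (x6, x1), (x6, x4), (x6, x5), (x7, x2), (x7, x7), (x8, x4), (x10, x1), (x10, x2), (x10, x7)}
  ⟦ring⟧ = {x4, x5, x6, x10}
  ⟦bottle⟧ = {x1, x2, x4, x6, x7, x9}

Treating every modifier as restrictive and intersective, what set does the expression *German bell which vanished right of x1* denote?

{x5, x6}

⟦which vanished⟧ = ⟦vanished⟧ = {x3, x5, x6, x10}
⟦right of x1⟧ = {x : ⟨x, x1⟩ ∈ ⟦right of⟧} = {x4, x5, x6, x10}
⟦bell⟧ = {x1, x2, x3, x5, x6, x7, x8}
… ∩ ⟦which vanished⟧ = {x1, x2, x3, x5, x6, x7, x8} ∩ {x3, x5, x6, x10} = {x3, x5, x6}
… ∩ ⟦right of x1⟧ = {x3, x5, x6} ∩ {x4, x5, x6, x10} = {x5, x6}
… ∩ ⟦German⟧ = {x5, x6} ∩ {x1, x2, x4, x5, x6, x7, x10} = {x5, x6}
So ⟦German bell which vanished right of x1⟧ = {x5, x6}.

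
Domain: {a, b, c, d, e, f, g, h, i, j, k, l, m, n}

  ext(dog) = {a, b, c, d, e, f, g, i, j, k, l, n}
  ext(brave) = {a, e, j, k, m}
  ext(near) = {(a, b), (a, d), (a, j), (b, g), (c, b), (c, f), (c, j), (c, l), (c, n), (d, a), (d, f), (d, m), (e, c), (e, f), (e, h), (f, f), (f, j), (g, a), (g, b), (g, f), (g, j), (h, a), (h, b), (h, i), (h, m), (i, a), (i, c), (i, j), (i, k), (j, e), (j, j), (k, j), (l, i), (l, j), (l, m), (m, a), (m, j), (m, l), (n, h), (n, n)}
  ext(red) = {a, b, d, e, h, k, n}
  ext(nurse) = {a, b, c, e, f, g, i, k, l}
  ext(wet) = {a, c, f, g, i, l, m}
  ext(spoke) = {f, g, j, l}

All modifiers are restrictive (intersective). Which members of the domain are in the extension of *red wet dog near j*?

⟦near j⟧ = {x : ⟨x, j⟩ ∈ ⟦near⟧} = {a, c, f, g, i, j, k, l, m}
⟦dog⟧ = {a, b, c, d, e, f, g, i, j, k, l, n}
… ∩ ⟦near j⟧ = {a, b, c, d, e, f, g, i, j, k, l, n} ∩ {a, c, f, g, i, j, k, l, m} = {a, c, f, g, i, j, k, l}
… ∩ ⟦red⟧ = {a, c, f, g, i, j, k, l} ∩ {a, b, d, e, h, k, n} = {a, k}
… ∩ ⟦wet⟧ = {a, k} ∩ {a, c, f, g, i, l, m} = {a}
So ⟦red wet dog near j⟧ = {a}.

{a}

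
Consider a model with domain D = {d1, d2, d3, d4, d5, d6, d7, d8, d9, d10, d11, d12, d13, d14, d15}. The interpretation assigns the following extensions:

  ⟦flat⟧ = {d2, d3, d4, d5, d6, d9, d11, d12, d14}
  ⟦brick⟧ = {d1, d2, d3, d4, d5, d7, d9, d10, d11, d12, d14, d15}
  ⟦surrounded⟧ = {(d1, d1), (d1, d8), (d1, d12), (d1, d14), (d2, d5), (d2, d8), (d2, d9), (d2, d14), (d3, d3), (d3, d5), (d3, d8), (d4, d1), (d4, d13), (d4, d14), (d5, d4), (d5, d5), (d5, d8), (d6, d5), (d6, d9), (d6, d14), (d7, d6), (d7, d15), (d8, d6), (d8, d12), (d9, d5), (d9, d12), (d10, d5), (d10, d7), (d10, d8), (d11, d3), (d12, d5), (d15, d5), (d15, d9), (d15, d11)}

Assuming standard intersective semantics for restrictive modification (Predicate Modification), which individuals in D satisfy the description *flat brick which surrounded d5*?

{d2, d3, d5, d9, d12}

⟦which surrounded d5⟧ = {x : ⟨x, d5⟩ ∈ ⟦surrounded⟧} = {d2, d3, d5, d6, d9, d10, d12, d15}
⟦brick⟧ = {d1, d2, d3, d4, d5, d7, d9, d10, d11, d12, d14, d15}
… ∩ ⟦which surrounded d5⟧ = {d1, d2, d3, d4, d5, d7, d9, d10, d11, d12, d14, d15} ∩ {d2, d3, d5, d6, d9, d10, d12, d15} = {d2, d3, d5, d9, d10, d12, d15}
… ∩ ⟦flat⟧ = {d2, d3, d5, d9, d10, d12, d15} ∩ {d2, d3, d4, d5, d6, d9, d11, d12, d14} = {d2, d3, d5, d9, d12}
So ⟦flat brick which surrounded d5⟧ = {d2, d3, d5, d9, d12}.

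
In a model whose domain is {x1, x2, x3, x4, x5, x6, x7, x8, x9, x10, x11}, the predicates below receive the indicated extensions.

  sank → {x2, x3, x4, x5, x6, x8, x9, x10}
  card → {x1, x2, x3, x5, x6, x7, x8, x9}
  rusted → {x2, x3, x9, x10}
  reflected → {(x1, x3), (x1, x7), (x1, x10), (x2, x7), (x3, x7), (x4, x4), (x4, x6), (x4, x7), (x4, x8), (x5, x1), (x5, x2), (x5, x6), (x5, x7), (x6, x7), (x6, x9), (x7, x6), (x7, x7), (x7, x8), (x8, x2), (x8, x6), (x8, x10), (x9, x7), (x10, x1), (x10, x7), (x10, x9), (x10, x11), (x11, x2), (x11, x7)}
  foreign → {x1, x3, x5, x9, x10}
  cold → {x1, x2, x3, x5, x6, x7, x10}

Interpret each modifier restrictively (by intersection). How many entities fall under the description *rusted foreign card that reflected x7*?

2

⟦that reflected x7⟧ = {x : ⟨x, x7⟩ ∈ ⟦reflected⟧} = {x1, x2, x3, x4, x5, x6, x7, x9, x10, x11}
⟦card⟧ = {x1, x2, x3, x5, x6, x7, x8, x9}
… ∩ ⟦that reflected x7⟧ = {x1, x2, x3, x5, x6, x7, x8, x9} ∩ {x1, x2, x3, x4, x5, x6, x7, x9, x10, x11} = {x1, x2, x3, x5, x6, x7, x9}
… ∩ ⟦rusted⟧ = {x1, x2, x3, x5, x6, x7, x9} ∩ {x2, x3, x9, x10} = {x2, x3, x9}
… ∩ ⟦foreign⟧ = {x2, x3, x9} ∩ {x1, x3, x5, x9, x10} = {x3, x9}
⟦rusted foreign card that reflected x7⟧ = {x3, x9}, so the cardinality is 2.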